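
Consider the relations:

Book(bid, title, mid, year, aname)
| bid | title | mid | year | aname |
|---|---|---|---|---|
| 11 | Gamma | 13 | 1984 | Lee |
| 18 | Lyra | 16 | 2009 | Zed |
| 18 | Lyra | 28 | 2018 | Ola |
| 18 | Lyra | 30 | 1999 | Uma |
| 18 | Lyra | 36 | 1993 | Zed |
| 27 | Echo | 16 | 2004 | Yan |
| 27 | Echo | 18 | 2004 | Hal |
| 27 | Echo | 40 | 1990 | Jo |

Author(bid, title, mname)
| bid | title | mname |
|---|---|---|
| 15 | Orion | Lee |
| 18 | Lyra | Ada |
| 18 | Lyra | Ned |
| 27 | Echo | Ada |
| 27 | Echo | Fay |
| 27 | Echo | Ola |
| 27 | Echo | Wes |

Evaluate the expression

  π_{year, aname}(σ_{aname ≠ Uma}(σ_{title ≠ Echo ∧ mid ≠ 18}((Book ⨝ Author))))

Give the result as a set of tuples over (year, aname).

{(1993, Zed), (2009, Zed), (2018, Ola)}

Joining Book and Author on bid, title yields {(18, Lyra, 16, 2009, Zed, Ada), (18, Lyra, 16, 2009, Zed, Ned), (18, Lyra, 28, 2018, Ola, Ada), (18, Lyra, 28, 2018, Ola, Ned), (18, Lyra, 30, 1999, Uma, Ada), (18, Lyra, 30, 1999, Uma, Ned), (18, Lyra, 36, 1993, Zed, Ada), (18, Lyra, 36, 1993, Zed, Ned), (27, Echo, 16, 2004, Yan, Ada), (27, Echo, 16, 2004, Yan, Fay), (27, Echo, 16, 2004, Yan, Ola), (27, Echo, 16, 2004, Yan, Wes), (27, Echo, 18, 2004, Hal, Ada), (27, Echo, 18, 2004, Hal, Fay), (27, Echo, 18, 2004, Hal, Ola), (27, Echo, 18, 2004, Hal, Wes), (27, Echo, 40, 1990, Jo, Ada), (27, Echo, 40, 1990, Jo, Fay), (27, Echo, 40, 1990, Jo, Ola), (27, Echo, 40, 1990, Jo, Wes)}.
Selection title ≠ Echo ∧ mid ≠ 18: {(18, Lyra, 16, 2009, Zed, Ada), (18, Lyra, 16, 2009, Zed, Ned), (18, Lyra, 28, 2018, Ola, Ada), (18, Lyra, 28, 2018, Ola, Ned), (18, Lyra, 30, 1999, Uma, Ada), (18, Lyra, 30, 1999, Uma, Ned), (18, Lyra, 36, 1993, Zed, Ada), (18, Lyra, 36, 1993, Zed, Ned)}
Selection aname ≠ Uma: {(18, Lyra, 16, 2009, Zed, Ada), (18, Lyra, 16, 2009, Zed, Ned), (18, Lyra, 28, 2018, Ola, Ada), (18, Lyra, 28, 2018, Ola, Ned), (18, Lyra, 36, 1993, Zed, Ada), (18, Lyra, 36, 1993, Zed, Ned)}
Keep only column(s) year, aname (3 duplicate(s) eliminated): {(1993, Zed), (2009, Zed), (2018, Ola)}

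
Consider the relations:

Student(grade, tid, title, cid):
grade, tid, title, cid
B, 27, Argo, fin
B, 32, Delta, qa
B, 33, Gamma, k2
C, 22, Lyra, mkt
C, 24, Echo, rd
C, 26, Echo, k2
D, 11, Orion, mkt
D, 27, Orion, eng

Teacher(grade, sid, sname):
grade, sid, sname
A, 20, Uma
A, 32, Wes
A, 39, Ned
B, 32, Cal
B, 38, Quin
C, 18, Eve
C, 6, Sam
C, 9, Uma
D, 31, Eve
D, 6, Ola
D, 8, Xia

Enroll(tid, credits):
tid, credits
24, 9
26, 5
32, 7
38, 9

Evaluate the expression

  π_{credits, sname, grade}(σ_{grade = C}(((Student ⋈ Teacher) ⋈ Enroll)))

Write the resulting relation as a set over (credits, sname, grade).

Natural join on grade: {(B, 27, Argo, fin, 32, Cal), (B, 27, Argo, fin, 38, Quin), (B, 32, Delta, qa, 32, Cal), (B, 32, Delta, qa, 38, Quin), (B, 33, Gamma, k2, 32, Cal), (B, 33, Gamma, k2, 38, Quin), (C, 22, Lyra, mkt, 18, Eve), (C, 22, Lyra, mkt, 6, Sam), (C, 22, Lyra, mkt, 9, Uma), (C, 24, Echo, rd, 18, Eve), (C, 24, Echo, rd, 6, Sam), (C, 24, Echo, rd, 9, Uma), (C, 26, Echo, k2, 18, Eve), (C, 26, Echo, k2, 6, Sam), (C, 26, Echo, k2, 9, Uma), (D, 11, Orion, mkt, 31, Eve), (D, 11, Orion, mkt, 6, Ola), (D, 11, Orion, mkt, 8, Xia), (D, 27, Orion, eng, 31, Eve), (D, 27, Orion, eng, 6, Ola), (D, 27, Orion, eng, 8, Xia)}
Natural join on tid: {(B, 32, Delta, qa, 32, Cal, 7), (B, 32, Delta, qa, 38, Quin, 7), (C, 24, Echo, rd, 18, Eve, 9), (C, 24, Echo, rd, 6, Sam, 9), (C, 24, Echo, rd, 9, Uma, 9), (C, 26, Echo, k2, 18, Eve, 5), (C, 26, Echo, k2, 6, Sam, 5), (C, 26, Echo, k2, 9, Uma, 5)}
Apply σ_{grade = C}; surviving tuples: {(C, 24, Echo, rd, 18, Eve, 9), (C, 24, Echo, rd, 6, Sam, 9), (C, 24, Echo, rd, 9, Uma, 9), (C, 26, Echo, k2, 18, Eve, 5), (C, 26, Echo, k2, 6, Sam, 5), (C, 26, Echo, k2, 9, Uma, 5)}
Keep only column(s) credits, sname, grade: {(5, Eve, C), (5, Sam, C), (5, Uma, C), (9, Eve, C), (9, Sam, C), (9, Uma, C)}

{(5, Eve, C), (5, Sam, C), (5, Uma, C), (9, Eve, C), (9, Sam, C), (9, Uma, C)}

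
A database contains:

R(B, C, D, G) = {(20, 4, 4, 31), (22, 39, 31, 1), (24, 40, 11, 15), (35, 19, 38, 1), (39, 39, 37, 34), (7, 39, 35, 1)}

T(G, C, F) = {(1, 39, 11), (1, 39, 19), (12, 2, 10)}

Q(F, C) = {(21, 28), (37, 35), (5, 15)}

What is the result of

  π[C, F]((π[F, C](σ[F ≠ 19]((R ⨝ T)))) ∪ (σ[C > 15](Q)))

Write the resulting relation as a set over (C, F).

{(28, 21), (35, 37), (39, 11)}

R ⋈ T (natural join on C, G): {(22, 39, 31, 1, 11), (22, 39, 31, 1, 19), (7, 39, 35, 1, 11), (7, 39, 35, 1, 19)}
σ[F ≠ 19]: keep tuples satisfying F ≠ 19 → {(22, 39, 31, 1, 11), (7, 39, 35, 1, 11)}
π_{F, C} gives {(11, 39)} (1 duplicate(s) eliminated).
σ[C > 15]: keep tuples satisfying C > 15 → {(21, 28), (37, 35)}
Union: {(11, 39)} with {(21, 28), (37, 35)} → {(11, 39), (21, 28), (37, 35)}
π_{C, F} gives {(28, 21), (35, 37), (39, 11)}.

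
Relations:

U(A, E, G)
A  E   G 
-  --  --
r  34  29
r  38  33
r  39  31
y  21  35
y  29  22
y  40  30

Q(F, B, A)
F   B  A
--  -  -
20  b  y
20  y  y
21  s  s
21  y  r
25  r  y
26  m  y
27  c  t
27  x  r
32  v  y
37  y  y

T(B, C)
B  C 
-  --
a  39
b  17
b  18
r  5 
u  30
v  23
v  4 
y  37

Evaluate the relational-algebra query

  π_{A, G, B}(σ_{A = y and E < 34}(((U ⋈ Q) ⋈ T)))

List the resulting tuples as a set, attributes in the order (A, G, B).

U ⋈ Q (natural join on A): {(r, 34, 29, 21, y), (r, 34, 29, 27, x), (r, 38, 33, 21, y), (r, 38, 33, 27, x), (r, 39, 31, 21, y), (r, 39, 31, 27, x), (y, 21, 35, 20, b), (y, 21, 35, 20, y), (y, 21, 35, 25, r), (y, 21, 35, 26, m), (y, 21, 35, 32, v), (y, 21, 35, 37, y), (y, 29, 22, 20, b), (y, 29, 22, 20, y), (y, 29, 22, 25, r), (y, 29, 22, 26, m), (y, 29, 22, 32, v), (y, 29, 22, 37, y), (y, 40, 30, 20, b), (y, 40, 30, 20, y), (y, 40, 30, 25, r), (y, 40, 30, 26, m), (y, 40, 30, 32, v), (y, 40, 30, 37, y)}
(U ⋈ Q) ⋈ T (natural join on B): {(r, 34, 29, 21, y, 37), (r, 38, 33, 21, y, 37), (r, 39, 31, 21, y, 37), (y, 21, 35, 20, b, 17), (y, 21, 35, 20, b, 18), (y, 21, 35, 20, y, 37), (y, 21, 35, 25, r, 5), (y, 21, 35, 32, v, 23), (y, 21, 35, 32, v, 4), (y, 21, 35, 37, y, 37), (y, 29, 22, 20, b, 17), (y, 29, 22, 20, b, 18), (y, 29, 22, 20, y, 37), (y, 29, 22, 25, r, 5), (y, 29, 22, 32, v, 23), (y, 29, 22, 32, v, 4), (y, 29, 22, 37, y, 37), (y, 40, 30, 20, b, 17), (y, 40, 30, 20, b, 18), (y, 40, 30, 20, y, 37), (y, 40, 30, 25, r, 5), (y, 40, 30, 32, v, 23), (y, 40, 30, 32, v, 4), (y, 40, 30, 37, y, 37)}
Selection A = y and E < 34: {(y, 21, 35, 20, b, 17), (y, 21, 35, 20, b, 18), (y, 21, 35, 20, y, 37), (y, 21, 35, 25, r, 5), (y, 21, 35, 32, v, 23), (y, 21, 35, 32, v, 4), (y, 21, 35, 37, y, 37), (y, 29, 22, 20, b, 17), (y, 29, 22, 20, b, 18), (y, 29, 22, 20, y, 37), (y, 29, 22, 25, r, 5), (y, 29, 22, 32, v, 23), (y, 29, 22, 32, v, 4), (y, 29, 22, 37, y, 37)}
Keep only column(s) A, G, B (6 duplicate(s) eliminated): {(y, 22, b), (y, 22, r), (y, 22, v), (y, 22, y), (y, 35, b), (y, 35, r), (y, 35, v), (y, 35, y)}

{(y, 22, b), (y, 22, r), (y, 22, v), (y, 22, y), (y, 35, b), (y, 35, r), (y, 35, v), (y, 35, y)}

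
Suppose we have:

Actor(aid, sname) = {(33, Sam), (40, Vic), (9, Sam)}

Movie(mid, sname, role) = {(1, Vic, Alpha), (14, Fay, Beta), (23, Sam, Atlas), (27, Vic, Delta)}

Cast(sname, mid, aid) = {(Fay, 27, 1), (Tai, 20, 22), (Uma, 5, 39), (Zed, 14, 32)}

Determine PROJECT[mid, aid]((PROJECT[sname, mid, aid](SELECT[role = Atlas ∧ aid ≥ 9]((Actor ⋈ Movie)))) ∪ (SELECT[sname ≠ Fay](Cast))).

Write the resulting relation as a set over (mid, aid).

{(14, 32), (20, 22), (23, 33), (23, 9), (5, 39)}

Natural join on sname: {(33, Sam, 23, Atlas), (40, Vic, 1, Alpha), (40, Vic, 27, Delta), (9, Sam, 23, Atlas)}
Apply σ_{role = Atlas ∧ aid ≥ 9}; surviving tuples: {(33, Sam, 23, Atlas), (9, Sam, 23, Atlas)}
π_{sname, mid, aid} gives {(Sam, 23, 33), (Sam, 23, 9)}.
Apply σ_{sname ≠ Fay}; surviving tuples: {(Tai, 20, 22), (Uma, 5, 39), (Zed, 14, 32)}
Set union of the two operands is {(Sam, 23, 33), (Sam, 23, 9), (Tai, 20, 22), (Uma, 5, 39), (Zed, 14, 32)}.
π_{mid, aid} gives {(14, 32), (20, 22), (23, 33), (23, 9), (5, 39)}.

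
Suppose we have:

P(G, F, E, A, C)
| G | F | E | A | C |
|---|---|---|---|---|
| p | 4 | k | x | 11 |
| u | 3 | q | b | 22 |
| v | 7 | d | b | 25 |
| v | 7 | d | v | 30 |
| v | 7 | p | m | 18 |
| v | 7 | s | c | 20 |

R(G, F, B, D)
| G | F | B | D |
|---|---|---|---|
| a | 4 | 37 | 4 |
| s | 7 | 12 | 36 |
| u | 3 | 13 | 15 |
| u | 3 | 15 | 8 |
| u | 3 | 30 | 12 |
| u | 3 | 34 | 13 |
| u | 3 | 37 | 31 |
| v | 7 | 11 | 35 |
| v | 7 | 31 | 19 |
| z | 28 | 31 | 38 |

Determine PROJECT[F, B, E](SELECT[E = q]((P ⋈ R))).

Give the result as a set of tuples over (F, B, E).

Joining P and R on G, F yields {(u, 3, q, b, 22, 13, 15), (u, 3, q, b, 22, 15, 8), (u, 3, q, b, 22, 30, 12), (u, 3, q, b, 22, 34, 13), (u, 3, q, b, 22, 37, 31), (v, 7, d, b, 25, 11, 35), (v, 7, d, b, 25, 31, 19), (v, 7, d, v, 30, 11, 35), (v, 7, d, v, 30, 31, 19), (v, 7, p, m, 18, 11, 35), (v, 7, p, m, 18, 31, 19), (v, 7, s, c, 20, 11, 35), (v, 7, s, c, 20, 31, 19)}.
Apply σ_{E = q}; surviving tuples: {(u, 3, q, b, 22, 13, 15), (u, 3, q, b, 22, 15, 8), (u, 3, q, b, 22, 30, 12), (u, 3, q, b, 22, 34, 13), (u, 3, q, b, 22, 37, 31)}
Keep only column(s) F, B, E: {(3, 13, q), (3, 15, q), (3, 30, q), (3, 34, q), (3, 37, q)}

{(3, 13, q), (3, 15, q), (3, 30, q), (3, 34, q), (3, 37, q)}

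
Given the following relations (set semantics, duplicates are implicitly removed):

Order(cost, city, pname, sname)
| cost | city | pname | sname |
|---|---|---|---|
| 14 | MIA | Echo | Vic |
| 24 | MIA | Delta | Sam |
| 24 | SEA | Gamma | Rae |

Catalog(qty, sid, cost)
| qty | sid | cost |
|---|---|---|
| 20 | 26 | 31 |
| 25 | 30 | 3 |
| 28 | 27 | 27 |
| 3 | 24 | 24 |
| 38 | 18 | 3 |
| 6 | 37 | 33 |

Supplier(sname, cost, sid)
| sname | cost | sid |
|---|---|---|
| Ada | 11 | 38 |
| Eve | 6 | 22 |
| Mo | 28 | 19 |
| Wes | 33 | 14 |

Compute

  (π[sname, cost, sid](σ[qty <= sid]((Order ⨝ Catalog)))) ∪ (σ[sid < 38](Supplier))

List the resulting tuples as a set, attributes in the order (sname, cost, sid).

Order ⋈ Catalog (natural join on cost): {(24, MIA, Delta, Sam, 3, 24), (24, SEA, Gamma, Rae, 3, 24)}
Apply σ_{qty <= sid}; surviving tuples: {(24, MIA, Delta, Sam, 3, 24), (24, SEA, Gamma, Rae, 3, 24)}
π[sname, cost, sid]: project onto (sname, cost, sid) → {(Rae, 24, 24), (Sam, 24, 24)}
Apply σ_{sid < 38}; surviving tuples: {(Eve, 6, 22), (Mo, 28, 19), (Wes, 33, 14)}
Union: {(Rae, 24, 24), (Sam, 24, 24)} with {(Eve, 6, 22), (Mo, 28, 19), (Wes, 33, 14)} → {(Eve, 6, 22), (Mo, 28, 19), (Rae, 24, 24), (Sam, 24, 24), (Wes, 33, 14)}

{(Eve, 6, 22), (Mo, 28, 19), (Rae, 24, 24), (Sam, 24, 24), (Wes, 33, 14)}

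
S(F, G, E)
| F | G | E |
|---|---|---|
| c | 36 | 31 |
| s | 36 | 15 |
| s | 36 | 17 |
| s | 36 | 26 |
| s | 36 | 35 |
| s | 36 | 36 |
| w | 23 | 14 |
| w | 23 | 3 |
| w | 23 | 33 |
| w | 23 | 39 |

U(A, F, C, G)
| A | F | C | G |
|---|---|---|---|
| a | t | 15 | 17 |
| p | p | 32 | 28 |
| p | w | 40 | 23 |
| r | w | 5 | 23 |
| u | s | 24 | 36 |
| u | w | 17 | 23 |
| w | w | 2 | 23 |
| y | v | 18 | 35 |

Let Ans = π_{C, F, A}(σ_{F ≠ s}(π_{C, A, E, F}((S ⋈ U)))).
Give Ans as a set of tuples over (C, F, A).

Natural join on F, G: {(s, 36, 15, u, 24), (s, 36, 17, u, 24), (s, 36, 26, u, 24), (s, 36, 35, u, 24), (s, 36, 36, u, 24), (w, 23, 14, p, 40), (w, 23, 14, r, 5), (w, 23, 14, u, 17), (w, 23, 14, w, 2), (w, 23, 3, p, 40), (w, 23, 3, r, 5), (w, 23, 3, u, 17), (w, 23, 3, w, 2), (w, 23, 33, p, 40), (w, 23, 33, r, 5), (w, 23, 33, u, 17), (w, 23, 33, w, 2), (w, 23, 39, p, 40), (w, 23, 39, r, 5), (w, 23, 39, u, 17), (w, 23, 39, w, 2)}
π[C, A, E, F]: project onto (C, A, E, F) → {(17, u, 14, w), (17, u, 3, w), (17, u, 33, w), (17, u, 39, w), (2, w, 14, w), (2, w, 3, w), (2, w, 33, w), (2, w, 39, w), (24, u, 15, s), (24, u, 17, s), (24, u, 26, s), (24, u, 35, s), (24, u, 36, s), (40, p, 14, w), (40, p, 3, w), (40, p, 33, w), (40, p, 39, w), (5, r, 14, w), (5, r, 3, w), (5, r, 33, w), (5, r, 39, w)}
σ[F ≠ s]: keep tuples satisfying F ≠ s → {(17, u, 14, w), (17, u, 3, w), (17, u, 33, w), (17, u, 39, w), (2, w, 14, w), (2, w, 3, w), (2, w, 33, w), (2, w, 39, w), (40, p, 14, w), (40, p, 3, w), (40, p, 33, w), (40, p, 39, w), (5, r, 14, w), (5, r, 3, w), (5, r, 33, w), (5, r, 39, w)}
π[C, F, A]: project onto (C, F, A) (12 duplicate(s) eliminated) → {(17, w, u), (2, w, w), (40, w, p), (5, w, r)}

{(17, w, u), (2, w, w), (40, w, p), (5, w, r)}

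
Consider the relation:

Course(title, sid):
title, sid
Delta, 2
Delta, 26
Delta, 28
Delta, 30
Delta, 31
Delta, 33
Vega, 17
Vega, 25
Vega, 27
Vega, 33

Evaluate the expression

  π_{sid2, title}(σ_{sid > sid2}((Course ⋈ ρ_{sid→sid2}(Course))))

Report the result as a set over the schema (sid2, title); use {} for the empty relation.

{(17, Vega), (2, Delta), (25, Vega), (26, Delta), (27, Vega), (28, Delta), (30, Delta), (31, Delta)}

ρ[sid→sid2]: schema becomes (title, sid2); tuples unchanged.
Joining Course and ρ_{sid→sid2}(Course) on title yields {(Delta, 2, 2), (Delta, 2, 26), (Delta, 2, 28), (Delta, 2, 30), (Delta, 2, 31), (Delta, 2, 33), (Delta, 26, 2), (Delta, 26, 26), (Delta, 26, 28), (Delta, 26, 30), (Delta, 26, 31), (Delta, 26, 33), (Delta, 28, 2), (Delta, 28, 26), (Delta, 28, 28), (Delta, 28, 30), (Delta, 28, 31), (Delta, 28, 33), (Delta, 30, 2), (Delta, 30, 26), (Delta, 30, 28), (Delta, 30, 30), (Delta, 30, 31), (Delta, 30, 33), (Delta, 31, 2), (Delta, 31, 26), (Delta, 31, 28), (Delta, 31, 30), (Delta, 31, 31), (Delta, 31, 33), (Delta, 33, 2), (Delta, 33, 26), (Delta, 33, 28), (Delta, 33, 30), (Delta, 33, 31), (Delta, 33, 33), (Vega, 17, 17), (Vega, 17, 25), (Vega, 17, 27), (Vega, 17, 33), (Vega, 25, 17), (Vega, 25, 25), (Vega, 25, 27), (Vega, 25, 33), (Vega, 27, 17), (Vega, 27, 25), (Vega, 27, 27), (Vega, 27, 33), (Vega, 33, 17), (Vega, 33, 25), (Vega, 33, 27), (Vega, 33, 33)}.
Apply σ_{sid > sid2}; surviving tuples: {(Delta, 26, 2), (Delta, 28, 2), (Delta, 28, 26), (Delta, 30, 2), (Delta, 30, 26), (Delta, 30, 28), (Delta, 31, 2), (Delta, 31, 26), (Delta, 31, 28), (Delta, 31, 30), (Delta, 33, 2), (Delta, 33, 26), (Delta, 33, 28), (Delta, 33, 30), (Delta, 33, 31), (Vega, 25, 17), (Vega, 27, 17), (Vega, 27, 25), (Vega, 33, 17), (Vega, 33, 25), (Vega, 33, 27)}
π[sid2, title]: project onto (sid2, title) (13 duplicate(s) eliminated) → {(17, Vega), (2, Delta), (25, Vega), (26, Delta), (27, Vega), (28, Delta), (30, Delta), (31, Delta)}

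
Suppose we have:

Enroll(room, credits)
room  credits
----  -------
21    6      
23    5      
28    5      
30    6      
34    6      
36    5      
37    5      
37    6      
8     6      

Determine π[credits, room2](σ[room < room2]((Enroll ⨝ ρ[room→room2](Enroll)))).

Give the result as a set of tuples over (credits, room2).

{(5, 28), (5, 36), (5, 37), (6, 21), (6, 30), (6, 34), (6, 37)}

ρ[room→room2]: schema becomes (room2, credits); tuples unchanged.
Joining Enroll and ρ[room→room2](Enroll) on credits yields {(21, 6, 21), (21, 6, 30), (21, 6, 34), (21, 6, 37), (21, 6, 8), (23, 5, 23), (23, 5, 28), (23, 5, 36), (23, 5, 37), (28, 5, 23), (28, 5, 28), (28, 5, 36), (28, 5, 37), (30, 6, 21), (30, 6, 30), (30, 6, 34), (30, 6, 37), (30, 6, 8), (34, 6, 21), (34, 6, 30), (34, 6, 34), (34, 6, 37), (34, 6, 8), (36, 5, 23), (36, 5, 28), (36, 5, 36), (36, 5, 37), (37, 5, 23), (37, 5, 28), (37, 5, 36), (37, 5, 37), (37, 6, 21), (37, 6, 30), (37, 6, 34), (37, 6, 37), (37, 6, 8), (8, 6, 21), (8, 6, 30), (8, 6, 34), (8, 6, 37), (8, 6, 8)}.
Selection room < room2: {(21, 6, 30), (21, 6, 34), (21, 6, 37), (23, 5, 28), (23, 5, 36), (23, 5, 37), (28, 5, 36), (28, 5, 37), (30, 6, 34), (30, 6, 37), (34, 6, 37), (36, 5, 37), (8, 6, 21), (8, 6, 30), (8, 6, 34), (8, 6, 37)}
Keep only column(s) credits, room2 (9 duplicate(s) eliminated): {(5, 28), (5, 36), (5, 37), (6, 21), (6, 30), (6, 34), (6, 37)}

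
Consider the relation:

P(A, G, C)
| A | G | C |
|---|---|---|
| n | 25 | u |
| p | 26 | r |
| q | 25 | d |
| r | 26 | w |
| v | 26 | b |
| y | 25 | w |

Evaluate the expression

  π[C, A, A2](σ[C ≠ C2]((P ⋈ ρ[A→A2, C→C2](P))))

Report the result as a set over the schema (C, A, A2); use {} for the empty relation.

ρ[A→A2, C→C2]: schema becomes (A2, G, C2); tuples unchanged.
Joining P and ρ[A→A2, C→C2](P) on G yields {(n, 25, u, n, u), (n, 25, u, q, d), (n, 25, u, y, w), (p, 26, r, p, r), (p, 26, r, r, w), (p, 26, r, v, b), (q, 25, d, n, u), (q, 25, d, q, d), (q, 25, d, y, w), (r, 26, w, p, r), (r, 26, w, r, w), (r, 26, w, v, b), (v, 26, b, p, r), (v, 26, b, r, w), (v, 26, b, v, b), (y, 25, w, n, u), (y, 25, w, q, d), (y, 25, w, y, w)}.
σ[C ≠ C2]: keep tuples satisfying C ≠ C2 → {(n, 25, u, q, d), (n, 25, u, y, w), (p, 26, r, r, w), (p, 26, r, v, b), (q, 25, d, n, u), (q, 25, d, y, w), (r, 26, w, p, r), (r, 26, w, v, b), (v, 26, b, p, r), (v, 26, b, r, w), (y, 25, w, n, u), (y, 25, w, q, d)}
Projecting to C, A, A2: {(b, v, p), (b, v, r), (d, q, n), (d, q, y), (r, p, r), (r, p, v), (u, n, q), (u, n, y), (w, r, p), (w, r, v), (w, y, n), (w, y, q)}

{(b, v, p), (b, v, r), (d, q, n), (d, q, y), (r, p, r), (r, p, v), (u, n, q), (u, n, y), (w, r, p), (w, r, v), (w, y, n), (w, y, q)}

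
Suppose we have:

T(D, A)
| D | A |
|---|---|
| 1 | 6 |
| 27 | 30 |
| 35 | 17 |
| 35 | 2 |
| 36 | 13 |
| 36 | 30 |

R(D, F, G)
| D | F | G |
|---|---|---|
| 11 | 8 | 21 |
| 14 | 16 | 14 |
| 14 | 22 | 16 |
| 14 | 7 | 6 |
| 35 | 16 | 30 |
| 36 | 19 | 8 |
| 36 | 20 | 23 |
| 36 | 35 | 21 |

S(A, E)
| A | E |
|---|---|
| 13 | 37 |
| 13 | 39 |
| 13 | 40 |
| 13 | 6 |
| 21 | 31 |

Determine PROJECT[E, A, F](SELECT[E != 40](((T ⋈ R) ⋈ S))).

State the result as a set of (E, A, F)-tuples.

{(37, 13, 19), (37, 13, 20), (37, 13, 35), (39, 13, 19), (39, 13, 20), (39, 13, 35), (6, 13, 19), (6, 13, 20), (6, 13, 35)}

Joining T and R on D yields {(35, 17, 16, 30), (35, 2, 16, 30), (36, 13, 19, 8), (36, 13, 20, 23), (36, 13, 35, 21), (36, 30, 19, 8), (36, 30, 20, 23), (36, 30, 35, 21)}.
Joining (T ⋈ R) and S on A yields {(36, 13, 19, 8, 37), (36, 13, 19, 8, 39), (36, 13, 19, 8, 40), (36, 13, 19, 8, 6), (36, 13, 20, 23, 37), (36, 13, 20, 23, 39), (36, 13, 20, 23, 40), (36, 13, 20, 23, 6), (36, 13, 35, 21, 37), (36, 13, 35, 21, 39), (36, 13, 35, 21, 40), (36, 13, 35, 21, 6)}.
Filtering on E != 40 leaves {(36, 13, 19, 8, 37), (36, 13, 19, 8, 39), (36, 13, 19, 8, 6), (36, 13, 20, 23, 37), (36, 13, 20, 23, 39), (36, 13, 20, 23, 6), (36, 13, 35, 21, 37), (36, 13, 35, 21, 39), (36, 13, 35, 21, 6)}.
π_{E, A, F} gives {(37, 13, 19), (37, 13, 20), (37, 13, 35), (39, 13, 19), (39, 13, 20), (39, 13, 35), (6, 13, 19), (6, 13, 20), (6, 13, 35)}.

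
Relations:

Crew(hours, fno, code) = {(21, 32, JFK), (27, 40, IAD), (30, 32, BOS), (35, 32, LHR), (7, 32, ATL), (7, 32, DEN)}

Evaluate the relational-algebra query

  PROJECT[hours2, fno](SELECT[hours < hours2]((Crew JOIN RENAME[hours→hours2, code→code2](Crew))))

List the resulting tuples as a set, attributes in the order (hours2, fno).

{(21, 32), (30, 32), (35, 32)}

ρ[hours→hours2, code→code2]: schema becomes (hours2, fno, code2); tuples unchanged.
Crew ⋈ RENAME[hours→hours2, code→code2](Crew) (natural join on fno): {(21, 32, JFK, 21, JFK), (21, 32, JFK, 30, BOS), (21, 32, JFK, 35, LHR), (21, 32, JFK, 7, ATL), (21, 32, JFK, 7, DEN), (27, 40, IAD, 27, IAD), (30, 32, BOS, 21, JFK), (30, 32, BOS, 30, BOS), (30, 32, BOS, 35, LHR), (30, 32, BOS, 7, ATL), (30, 32, BOS, 7, DEN), (35, 32, LHR, 21, JFK), (35, 32, LHR, 30, BOS), (35, 32, LHR, 35, LHR), (35, 32, LHR, 7, ATL), (35, 32, LHR, 7, DEN), (7, 32, ATL, 21, JFK), (7, 32, ATL, 30, BOS), (7, 32, ATL, 35, LHR), (7, 32, ATL, 7, ATL), (7, 32, ATL, 7, DEN), (7, 32, DEN, 21, JFK), (7, 32, DEN, 30, BOS), (7, 32, DEN, 35, LHR), (7, 32, DEN, 7, ATL), (7, 32, DEN, 7, DEN)}
σ[hours < hours2]: keep tuples satisfying hours < hours2 → {(21, 32, JFK, 30, BOS), (21, 32, JFK, 35, LHR), (30, 32, BOS, 35, LHR), (7, 32, ATL, 21, JFK), (7, 32, ATL, 30, BOS), (7, 32, ATL, 35, LHR), (7, 32, DEN, 21, JFK), (7, 32, DEN, 30, BOS), (7, 32, DEN, 35, LHR)}
π_{hours2, fno} gives {(21, 32), (30, 32), (35, 32)} (6 duplicate(s) eliminated).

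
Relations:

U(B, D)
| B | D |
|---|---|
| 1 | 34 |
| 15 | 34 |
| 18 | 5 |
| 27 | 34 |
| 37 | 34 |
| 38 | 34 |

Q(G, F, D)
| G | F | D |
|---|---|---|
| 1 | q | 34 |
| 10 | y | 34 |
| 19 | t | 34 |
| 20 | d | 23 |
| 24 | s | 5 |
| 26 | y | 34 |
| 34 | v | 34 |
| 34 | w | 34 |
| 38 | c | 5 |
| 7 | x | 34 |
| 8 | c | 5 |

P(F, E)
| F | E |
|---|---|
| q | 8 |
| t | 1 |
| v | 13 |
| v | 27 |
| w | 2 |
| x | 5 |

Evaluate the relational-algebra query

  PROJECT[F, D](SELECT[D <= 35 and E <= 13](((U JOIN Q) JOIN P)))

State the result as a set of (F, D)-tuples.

{(q, 34), (t, 34), (v, 34), (w, 34), (x, 34)}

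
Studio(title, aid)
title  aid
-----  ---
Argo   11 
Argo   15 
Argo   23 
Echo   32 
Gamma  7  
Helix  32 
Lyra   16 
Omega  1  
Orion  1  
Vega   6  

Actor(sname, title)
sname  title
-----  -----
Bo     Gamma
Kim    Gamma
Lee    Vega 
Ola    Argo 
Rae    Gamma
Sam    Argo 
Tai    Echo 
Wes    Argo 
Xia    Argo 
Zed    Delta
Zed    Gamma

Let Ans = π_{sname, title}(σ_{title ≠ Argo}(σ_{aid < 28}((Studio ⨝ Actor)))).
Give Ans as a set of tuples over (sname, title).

Joining Studio and Actor on title yields {(Argo, 11, Ola), (Argo, 11, Sam), (Argo, 11, Wes), (Argo, 11, Xia), (Argo, 15, Ola), (Argo, 15, Sam), (Argo, 15, Wes), (Argo, 15, Xia), (Argo, 23, Ola), (Argo, 23, Sam), (Argo, 23, Wes), (Argo, 23, Xia), (Echo, 32, Tai), (Gamma, 7, Bo), (Gamma, 7, Kim), (Gamma, 7, Rae), (Gamma, 7, Zed), (Vega, 6, Lee)}.
Selection aid < 28: {(Argo, 11, Ola), (Argo, 11, Sam), (Argo, 11, Wes), (Argo, 11, Xia), (Argo, 15, Ola), (Argo, 15, Sam), (Argo, 15, Wes), (Argo, 15, Xia), (Argo, 23, Ola), (Argo, 23, Sam), (Argo, 23, Wes), (Argo, 23, Xia), (Gamma, 7, Bo), (Gamma, 7, Kim), (Gamma, 7, Rae), (Gamma, 7, Zed), (Vega, 6, Lee)}
Selection title ≠ Argo: {(Gamma, 7, Bo), (Gamma, 7, Kim), (Gamma, 7, Rae), (Gamma, 7, Zed), (Vega, 6, Lee)}
Keep only column(s) sname, title: {(Bo, Gamma), (Kim, Gamma), (Lee, Vega), (Rae, Gamma), (Zed, Gamma)}

{(Bo, Gamma), (Kim, Gamma), (Lee, Vega), (Rae, Gamma), (Zed, Gamma)}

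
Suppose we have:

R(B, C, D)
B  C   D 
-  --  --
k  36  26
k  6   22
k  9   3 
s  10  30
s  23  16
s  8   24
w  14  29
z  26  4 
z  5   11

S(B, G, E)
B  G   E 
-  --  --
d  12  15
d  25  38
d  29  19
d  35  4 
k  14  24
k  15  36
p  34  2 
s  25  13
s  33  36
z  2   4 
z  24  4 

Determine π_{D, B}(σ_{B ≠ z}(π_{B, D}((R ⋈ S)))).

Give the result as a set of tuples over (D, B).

R ⋈ S (natural join on B): {(k, 36, 26, 14, 24), (k, 36, 26, 15, 36), (k, 6, 22, 14, 24), (k, 6, 22, 15, 36), (k, 9, 3, 14, 24), (k, 9, 3, 15, 36), (s, 10, 30, 25, 13), (s, 10, 30, 33, 36), (s, 23, 16, 25, 13), (s, 23, 16, 33, 36), (s, 8, 24, 25, 13), (s, 8, 24, 33, 36), (z, 26, 4, 2, 4), (z, 26, 4, 24, 4), (z, 5, 11, 2, 4), (z, 5, 11, 24, 4)}
π_{B, D} gives {(k, 22), (k, 26), (k, 3), (s, 16), (s, 24), (s, 30), (z, 11), (z, 4)} (8 duplicate(s) eliminated).
Apply σ_{B ≠ z}; surviving tuples: {(k, 22), (k, 26), (k, 3), (s, 16), (s, 24), (s, 30)}
π_{D, B} gives {(16, s), (22, k), (24, s), (26, k), (3, k), (30, s)}.

{(16, s), (22, k), (24, s), (26, k), (3, k), (30, s)}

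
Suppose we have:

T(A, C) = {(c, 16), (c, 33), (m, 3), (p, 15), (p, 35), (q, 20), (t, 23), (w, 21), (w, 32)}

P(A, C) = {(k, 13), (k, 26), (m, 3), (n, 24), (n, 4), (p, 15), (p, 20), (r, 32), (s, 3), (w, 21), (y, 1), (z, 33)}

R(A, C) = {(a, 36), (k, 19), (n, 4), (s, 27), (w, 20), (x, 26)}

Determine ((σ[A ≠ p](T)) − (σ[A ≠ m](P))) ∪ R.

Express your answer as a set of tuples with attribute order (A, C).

{(a, 36), (c, 16), (c, 33), (k, 19), (m, 3), (n, 4), (q, 20), (s, 27), (t, 23), (w, 20), (w, 32), (x, 26)}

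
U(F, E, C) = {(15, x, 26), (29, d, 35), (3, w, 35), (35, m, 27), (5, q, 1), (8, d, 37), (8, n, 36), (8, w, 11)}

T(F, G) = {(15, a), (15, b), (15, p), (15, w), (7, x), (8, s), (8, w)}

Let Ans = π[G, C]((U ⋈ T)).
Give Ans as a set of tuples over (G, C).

{(a, 26), (b, 26), (p, 26), (s, 11), (s, 36), (s, 37), (w, 11), (w, 26), (w, 36), (w, 37)}

Natural join on F: {(15, x, 26, a), (15, x, 26, b), (15, x, 26, p), (15, x, 26, w), (8, d, 37, s), (8, d, 37, w), (8, n, 36, s), (8, n, 36, w), (8, w, 11, s), (8, w, 11, w)}
π_{G, C} gives {(a, 26), (b, 26), (p, 26), (s, 11), (s, 36), (s, 37), (w, 11), (w, 26), (w, 36), (w, 37)}.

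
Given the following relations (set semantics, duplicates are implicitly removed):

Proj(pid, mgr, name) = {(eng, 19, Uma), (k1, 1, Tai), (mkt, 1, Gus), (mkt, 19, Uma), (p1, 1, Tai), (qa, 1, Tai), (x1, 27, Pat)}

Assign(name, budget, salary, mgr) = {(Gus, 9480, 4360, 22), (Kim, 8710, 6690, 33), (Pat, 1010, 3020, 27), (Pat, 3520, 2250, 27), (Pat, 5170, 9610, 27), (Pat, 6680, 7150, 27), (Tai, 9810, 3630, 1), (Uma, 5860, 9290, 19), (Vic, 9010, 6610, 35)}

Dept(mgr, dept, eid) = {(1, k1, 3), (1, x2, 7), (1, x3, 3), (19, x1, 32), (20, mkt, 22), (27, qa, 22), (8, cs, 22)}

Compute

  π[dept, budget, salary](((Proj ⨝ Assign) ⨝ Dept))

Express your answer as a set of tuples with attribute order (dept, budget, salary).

Natural join on mgr, name: {(eng, 19, Uma, 5860, 9290), (k1, 1, Tai, 9810, 3630), (mkt, 19, Uma, 5860, 9290), (p1, 1, Tai, 9810, 3630), (qa, 1, Tai, 9810, 3630), (x1, 27, Pat, 1010, 3020), (x1, 27, Pat, 3520, 2250), (x1, 27, Pat, 5170, 9610), (x1, 27, Pat, 6680, 7150)}
Natural join on mgr: {(eng, 19, Uma, 5860, 9290, x1, 32), (k1, 1, Tai, 9810, 3630, k1, 3), (k1, 1, Tai, 9810, 3630, x2, 7), (k1, 1, Tai, 9810, 3630, x3, 3), (mkt, 19, Uma, 5860, 9290, x1, 32), (p1, 1, Tai, 9810, 3630, k1, 3), (p1, 1, Tai, 9810, 3630, x2, 7), (p1, 1, Tai, 9810, 3630, x3, 3), (qa, 1, Tai, 9810, 3630, k1, 3), (qa, 1, Tai, 9810, 3630, x2, 7), (qa, 1, Tai, 9810, 3630, x3, 3), (x1, 27, Pat, 1010, 3020, qa, 22), (x1, 27, Pat, 3520, 2250, qa, 22), (x1, 27, Pat, 5170, 9610, qa, 22), (x1, 27, Pat, 6680, 7150, qa, 22)}
π[dept, budget, salary]: project onto (dept, budget, salary) (7 duplicate(s) eliminated) → {(k1, 9810, 3630), (qa, 1010, 3020), (qa, 3520, 2250), (qa, 5170, 9610), (qa, 6680, 7150), (x1, 5860, 9290), (x2, 9810, 3630), (x3, 9810, 3630)}

{(k1, 9810, 3630), (qa, 1010, 3020), (qa, 3520, 2250), (qa, 5170, 9610), (qa, 6680, 7150), (x1, 5860, 9290), (x2, 9810, 3630), (x3, 9810, 3630)}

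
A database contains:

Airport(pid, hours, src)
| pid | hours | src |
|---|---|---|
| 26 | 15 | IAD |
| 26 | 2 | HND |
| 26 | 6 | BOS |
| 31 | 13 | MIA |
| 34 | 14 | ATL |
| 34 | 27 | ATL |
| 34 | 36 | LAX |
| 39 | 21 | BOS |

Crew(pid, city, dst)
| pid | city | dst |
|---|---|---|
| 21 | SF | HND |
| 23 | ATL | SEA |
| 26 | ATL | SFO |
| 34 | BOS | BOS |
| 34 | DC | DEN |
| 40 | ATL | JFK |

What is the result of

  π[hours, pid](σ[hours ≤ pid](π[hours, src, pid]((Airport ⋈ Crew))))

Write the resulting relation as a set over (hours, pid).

{(14, 34), (15, 26), (2, 26), (27, 34), (6, 26)}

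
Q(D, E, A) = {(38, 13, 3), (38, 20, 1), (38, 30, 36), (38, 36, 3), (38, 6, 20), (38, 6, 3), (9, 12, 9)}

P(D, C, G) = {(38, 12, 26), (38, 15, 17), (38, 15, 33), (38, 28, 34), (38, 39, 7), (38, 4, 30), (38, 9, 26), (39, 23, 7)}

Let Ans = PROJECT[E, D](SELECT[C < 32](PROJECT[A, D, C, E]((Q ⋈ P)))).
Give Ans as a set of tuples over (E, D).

{(13, 38), (20, 38), (30, 38), (36, 38), (6, 38)}

Q ⋈ P (natural join on D): {(38, 13, 3, 12, 26), (38, 13, 3, 15, 17), (38, 13, 3, 15, 33), (38, 13, 3, 28, 34), (38, 13, 3, 39, 7), (38, 13, 3, 4, 30), (38, 13, 3, 9, 26), (38, 20, 1, 12, 26), (38, 20, 1, 15, 17), (38, 20, 1, 15, 33), (38, 20, 1, 28, 34), (38, 20, 1, 39, 7), (38, 20, 1, 4, 30), (38, 20, 1, 9, 26), (38, 30, 36, 12, 26), (38, 30, 36, 15, 17), (38, 30, 36, 15, 33), (38, 30, 36, 28, 34), (38, 30, 36, 39, 7), (38, 30, 36, 4, 30), (38, 30, 36, 9, 26), (38, 36, 3, 12, 26), (38, 36, 3, 15, 17), (38, 36, 3, 15, 33), (38, 36, 3, 28, 34), (38, 36, 3, 39, 7), (38, 36, 3, 4, 30), (38, 36, 3, 9, 26), (38, 6, 20, 12, 26), (38, 6, 20, 15, 17), (38, 6, 20, 15, 33), (38, 6, 20, 28, 34), (38, 6, 20, 39, 7), (38, 6, 20, 4, 30), (38, 6, 20, 9, 26), (38, 6, 3, 12, 26), (38, 6, 3, 15, 17), (38, 6, 3, 15, 33), (38, 6, 3, 28, 34), (38, 6, 3, 39, 7), (38, 6, 3, 4, 30), (38, 6, 3, 9, 26)}
Projecting to A, D, C, E (6 duplicate(s) eliminated): {(1, 38, 12, 20), (1, 38, 15, 20), (1, 38, 28, 20), (1, 38, 39, 20), (1, 38, 4, 20), (1, 38, 9, 20), (20, 38, 12, 6), (20, 38, 15, 6), (20, 38, 28, 6), (20, 38, 39, 6), (20, 38, 4, 6), (20, 38, 9, 6), (3, 38, 12, 13), (3, 38, 12, 36), (3, 38, 12, 6), (3, 38, 15, 13), (3, 38, 15, 36), (3, 38, 15, 6), (3, 38, 28, 13), (3, 38, 28, 36), (3, 38, 28, 6), (3, 38, 39, 13), (3, 38, 39, 36), (3, 38, 39, 6), (3, 38, 4, 13), (3, 38, 4, 36), (3, 38, 4, 6), (3, 38, 9, 13), (3, 38, 9, 36), (3, 38, 9, 6), (36, 38, 12, 30), (36, 38, 15, 30), (36, 38, 28, 30), (36, 38, 39, 30), (36, 38, 4, 30), (36, 38, 9, 30)}
Filtering on C < 32 leaves {(1, 38, 12, 20), (1, 38, 15, 20), (1, 38, 28, 20), (1, 38, 4, 20), (1, 38, 9, 20), (20, 38, 12, 6), (20, 38, 15, 6), (20, 38, 28, 6), (20, 38, 4, 6), (20, 38, 9, 6), (3, 38, 12, 13), (3, 38, 12, 36), (3, 38, 12, 6), (3, 38, 15, 13), (3, 38, 15, 36), (3, 38, 15, 6), (3, 38, 28, 13), (3, 38, 28, 36), (3, 38, 28, 6), (3, 38, 4, 13), (3, 38, 4, 36), (3, 38, 4, 6), (3, 38, 9, 13), (3, 38, 9, 36), (3, 38, 9, 6), (36, 38, 12, 30), (36, 38, 15, 30), (36, 38, 28, 30), (36, 38, 4, 30), (36, 38, 9, 30)}.
Projecting to E, D (25 duplicate(s) eliminated): {(13, 38), (20, 38), (30, 38), (36, 38), (6, 38)}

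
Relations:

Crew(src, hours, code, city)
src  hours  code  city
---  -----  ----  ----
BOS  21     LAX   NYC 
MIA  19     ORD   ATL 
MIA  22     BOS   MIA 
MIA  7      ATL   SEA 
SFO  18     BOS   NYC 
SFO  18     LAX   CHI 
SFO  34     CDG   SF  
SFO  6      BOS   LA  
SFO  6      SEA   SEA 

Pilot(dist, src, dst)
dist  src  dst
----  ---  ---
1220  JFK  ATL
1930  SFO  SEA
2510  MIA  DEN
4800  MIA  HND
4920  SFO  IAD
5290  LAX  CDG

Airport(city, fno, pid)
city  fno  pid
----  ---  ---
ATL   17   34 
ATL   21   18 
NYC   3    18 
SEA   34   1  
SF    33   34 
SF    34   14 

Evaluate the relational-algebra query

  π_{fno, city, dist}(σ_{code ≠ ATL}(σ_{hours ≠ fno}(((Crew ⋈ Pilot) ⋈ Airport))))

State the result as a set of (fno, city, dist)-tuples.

{(17, ATL, 2510), (17, ATL, 4800), (21, ATL, 2510), (21, ATL, 4800), (3, NYC, 1930), (3, NYC, 4920), (33, SF, 1930), (33, SF, 4920), (34, SEA, 1930), (34, SEA, 4920)}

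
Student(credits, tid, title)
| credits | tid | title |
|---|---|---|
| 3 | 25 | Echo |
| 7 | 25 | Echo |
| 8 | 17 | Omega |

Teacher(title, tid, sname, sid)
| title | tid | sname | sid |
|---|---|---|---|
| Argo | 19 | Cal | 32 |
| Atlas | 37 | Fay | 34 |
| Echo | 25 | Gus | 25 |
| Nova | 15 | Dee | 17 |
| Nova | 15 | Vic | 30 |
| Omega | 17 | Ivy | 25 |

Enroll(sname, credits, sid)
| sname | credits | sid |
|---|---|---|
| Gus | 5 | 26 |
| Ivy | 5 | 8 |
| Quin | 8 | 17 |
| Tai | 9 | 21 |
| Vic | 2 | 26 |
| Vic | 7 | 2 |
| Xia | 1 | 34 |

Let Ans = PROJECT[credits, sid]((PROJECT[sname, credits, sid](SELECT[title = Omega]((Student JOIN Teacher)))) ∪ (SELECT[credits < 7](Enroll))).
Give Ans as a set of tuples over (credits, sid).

Student ⋈ Teacher (natural join on tid, title): {(3, 25, Echo, Gus, 25), (7, 25, Echo, Gus, 25), (8, 17, Omega, Ivy, 25)}
Selection title = Omega: {(8, 17, Omega, Ivy, 25)}
Keep only column(s) sname, credits, sid: {(Ivy, 8, 25)}
Selection credits < 7: {(Gus, 5, 26), (Ivy, 5, 8), (Vic, 2, 26), (Xia, 1, 34)}
Taking the union: {(Gus, 5, 26), (Ivy, 5, 8), (Ivy, 8, 25), (Vic, 2, 26), (Xia, 1, 34)}
Keep only column(s) credits, sid: {(1, 34), (2, 26), (5, 26), (5, 8), (8, 25)}

{(1, 34), (2, 26), (5, 26), (5, 8), (8, 25)}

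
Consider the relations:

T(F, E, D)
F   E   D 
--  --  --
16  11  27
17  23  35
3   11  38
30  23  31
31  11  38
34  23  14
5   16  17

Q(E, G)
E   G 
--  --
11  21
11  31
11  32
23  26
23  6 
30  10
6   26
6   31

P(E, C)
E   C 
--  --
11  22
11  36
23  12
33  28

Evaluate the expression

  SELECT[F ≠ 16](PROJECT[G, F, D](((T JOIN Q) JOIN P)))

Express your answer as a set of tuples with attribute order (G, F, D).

{(21, 3, 38), (21, 31, 38), (26, 17, 35), (26, 30, 31), (26, 34, 14), (31, 3, 38), (31, 31, 38), (32, 3, 38), (32, 31, 38), (6, 17, 35), (6, 30, 31), (6, 34, 14)}

Joining T and Q on E yields {(16, 11, 27, 21), (16, 11, 27, 31), (16, 11, 27, 32), (17, 23, 35, 26), (17, 23, 35, 6), (3, 11, 38, 21), (3, 11, 38, 31), (3, 11, 38, 32), (30, 23, 31, 26), (30, 23, 31, 6), (31, 11, 38, 21), (31, 11, 38, 31), (31, 11, 38, 32), (34, 23, 14, 26), (34, 23, 14, 6)}.
Joining (T JOIN Q) and P on E yields {(16, 11, 27, 21, 22), (16, 11, 27, 21, 36), (16, 11, 27, 31, 22), (16, 11, 27, 31, 36), (16, 11, 27, 32, 22), (16, 11, 27, 32, 36), (17, 23, 35, 26, 12), (17, 23, 35, 6, 12), (3, 11, 38, 21, 22), (3, 11, 38, 21, 36), (3, 11, 38, 31, 22), (3, 11, 38, 31, 36), (3, 11, 38, 32, 22), (3, 11, 38, 32, 36), (30, 23, 31, 26, 12), (30, 23, 31, 6, 12), (31, 11, 38, 21, 22), (31, 11, 38, 21, 36), (31, 11, 38, 31, 22), (31, 11, 38, 31, 36), (31, 11, 38, 32, 22), (31, 11, 38, 32, 36), (34, 23, 14, 26, 12), (34, 23, 14, 6, 12)}.
Projecting to G, F, D (9 duplicate(s) eliminated): {(21, 16, 27), (21, 3, 38), (21, 31, 38), (26, 17, 35), (26, 30, 31), (26, 34, 14), (31, 16, 27), (31, 3, 38), (31, 31, 38), (32, 16, 27), (32, 3, 38), (32, 31, 38), (6, 17, 35), (6, 30, 31), (6, 34, 14)}
σ[F ≠ 16]: keep tuples satisfying F ≠ 16 → {(21, 3, 38), (21, 31, 38), (26, 17, 35), (26, 30, 31), (26, 34, 14), (31, 3, 38), (31, 31, 38), (32, 3, 38), (32, 31, 38), (6, 17, 35), (6, 30, 31), (6, 34, 14)}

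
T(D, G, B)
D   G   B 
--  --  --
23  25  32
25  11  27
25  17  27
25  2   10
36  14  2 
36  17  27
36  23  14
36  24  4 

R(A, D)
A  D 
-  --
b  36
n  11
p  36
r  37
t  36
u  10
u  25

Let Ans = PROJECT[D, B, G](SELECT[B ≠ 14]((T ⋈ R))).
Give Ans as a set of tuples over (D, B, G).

Joining T and R on D yields {(25, 11, 27, u), (25, 17, 27, u), (25, 2, 10, u), (36, 14, 2, b), (36, 14, 2, p), (36, 14, 2, t), (36, 17, 27, b), (36, 17, 27, p), (36, 17, 27, t), (36, 23, 14, b), (36, 23, 14, p), (36, 23, 14, t), (36, 24, 4, b), (36, 24, 4, p), (36, 24, 4, t)}.
Filtering on B ≠ 14 leaves {(25, 11, 27, u), (25, 17, 27, u), (25, 2, 10, u), (36, 14, 2, b), (36, 14, 2, p), (36, 14, 2, t), (36, 17, 27, b), (36, 17, 27, p), (36, 17, 27, t), (36, 24, 4, b), (36, 24, 4, p), (36, 24, 4, t)}.
Projecting to D, B, G (6 duplicate(s) eliminated): {(25, 10, 2), (25, 27, 11), (25, 27, 17), (36, 2, 14), (36, 27, 17), (36, 4, 24)}

{(25, 10, 2), (25, 27, 11), (25, 27, 17), (36, 2, 14), (36, 27, 17), (36, 4, 24)}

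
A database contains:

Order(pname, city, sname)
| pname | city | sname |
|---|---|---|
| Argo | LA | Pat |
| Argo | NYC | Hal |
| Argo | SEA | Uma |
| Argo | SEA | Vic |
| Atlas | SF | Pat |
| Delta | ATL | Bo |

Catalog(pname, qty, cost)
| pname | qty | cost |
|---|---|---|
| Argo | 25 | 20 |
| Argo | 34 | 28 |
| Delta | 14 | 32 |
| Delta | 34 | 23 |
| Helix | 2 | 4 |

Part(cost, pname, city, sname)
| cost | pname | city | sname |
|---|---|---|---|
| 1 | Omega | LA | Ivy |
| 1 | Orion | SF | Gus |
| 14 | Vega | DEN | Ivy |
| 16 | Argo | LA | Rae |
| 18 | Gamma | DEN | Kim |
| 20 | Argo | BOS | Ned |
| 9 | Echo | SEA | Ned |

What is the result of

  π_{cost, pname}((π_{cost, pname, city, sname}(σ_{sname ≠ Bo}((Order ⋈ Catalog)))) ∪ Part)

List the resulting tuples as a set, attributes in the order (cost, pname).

Order ⋈ Catalog (natural join on pname): {(Argo, LA, Pat, 25, 20), (Argo, LA, Pat, 34, 28), (Argo, NYC, Hal, 25, 20), (Argo, NYC, Hal, 34, 28), (Argo, SEA, Uma, 25, 20), (Argo, SEA, Uma, 34, 28), (Argo, SEA, Vic, 25, 20), (Argo, SEA, Vic, 34, 28), (Delta, ATL, Bo, 14, 32), (Delta, ATL, Bo, 34, 23)}
Apply σ_{sname ≠ Bo}; surviving tuples: {(Argo, LA, Pat, 25, 20), (Argo, LA, Pat, 34, 28), (Argo, NYC, Hal, 25, 20), (Argo, NYC, Hal, 34, 28), (Argo, SEA, Uma, 25, 20), (Argo, SEA, Uma, 34, 28), (Argo, SEA, Vic, 25, 20), (Argo, SEA, Vic, 34, 28)}
π[cost, pname, city, sname]: project onto (cost, pname, city, sname) → {(20, Argo, LA, Pat), (20, Argo, NYC, Hal), (20, Argo, SEA, Uma), (20, Argo, SEA, Vic), (28, Argo, LA, Pat), (28, Argo, NYC, Hal), (28, Argo, SEA, Uma), (28, Argo, SEA, Vic)}
Set union of the two operands is {(1, Omega, LA, Ivy), (1, Orion, SF, Gus), (14, Vega, DEN, Ivy), (16, Argo, LA, Rae), (18, Gamma, DEN, Kim), (20, Argo, BOS, Ned), (20, Argo, LA, Pat), (20, Argo, NYC, Hal), (20, Argo, SEA, Uma), (20, Argo, SEA, Vic), (28, Argo, LA, Pat), (28, Argo, NYC, Hal), (28, Argo, SEA, Uma), (28, Argo, SEA, Vic), (9, Echo, SEA, Ned)}.
π[cost, pname]: project onto (cost, pname) (7 duplicate(s) eliminated) → {(1, Omega), (1, Orion), (14, Vega), (16, Argo), (18, Gamma), (20, Argo), (28, Argo), (9, Echo)}

{(1, Omega), (1, Orion), (14, Vega), (16, Argo), (18, Gamma), (20, Argo), (28, Argo), (9, Echo)}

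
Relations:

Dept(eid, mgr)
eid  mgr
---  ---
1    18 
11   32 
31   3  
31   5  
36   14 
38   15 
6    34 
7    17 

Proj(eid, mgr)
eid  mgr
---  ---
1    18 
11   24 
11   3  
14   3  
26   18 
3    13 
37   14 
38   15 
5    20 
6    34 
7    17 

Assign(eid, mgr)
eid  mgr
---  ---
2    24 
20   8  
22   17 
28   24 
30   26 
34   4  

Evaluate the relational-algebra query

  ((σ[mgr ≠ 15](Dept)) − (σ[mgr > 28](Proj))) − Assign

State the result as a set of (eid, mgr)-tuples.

{(1, 18), (11, 32), (31, 3), (31, 5), (36, 14), (7, 17)}

Selection mgr ≠ 15: {(1, 18), (11, 32), (31, 3), (31, 5), (36, 14), (6, 34), (7, 17)}
Selection mgr > 28: {(6, 34)}
Taking the difference: {(1, 18), (11, 32), (31, 3), (31, 5), (36, 14), (7, 17)}
Taking the difference: {(1, 18), (11, 32), (31, 3), (31, 5), (36, 14), (7, 17)}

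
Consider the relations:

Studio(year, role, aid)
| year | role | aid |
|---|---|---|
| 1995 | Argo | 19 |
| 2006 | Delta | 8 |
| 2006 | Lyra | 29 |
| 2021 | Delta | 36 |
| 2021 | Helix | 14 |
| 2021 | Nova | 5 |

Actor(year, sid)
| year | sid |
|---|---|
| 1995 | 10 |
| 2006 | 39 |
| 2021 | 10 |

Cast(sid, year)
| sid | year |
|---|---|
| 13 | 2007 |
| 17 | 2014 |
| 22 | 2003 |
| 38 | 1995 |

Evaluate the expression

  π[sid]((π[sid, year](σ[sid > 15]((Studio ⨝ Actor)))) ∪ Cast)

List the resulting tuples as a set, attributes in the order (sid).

{13, 17, 22, 38, 39}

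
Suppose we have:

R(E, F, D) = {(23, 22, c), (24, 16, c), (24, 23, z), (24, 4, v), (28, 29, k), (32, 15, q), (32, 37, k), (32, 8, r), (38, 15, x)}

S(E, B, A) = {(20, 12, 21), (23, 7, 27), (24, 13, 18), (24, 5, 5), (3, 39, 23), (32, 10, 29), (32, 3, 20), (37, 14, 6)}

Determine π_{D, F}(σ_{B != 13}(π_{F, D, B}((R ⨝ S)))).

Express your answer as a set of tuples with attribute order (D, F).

{(c, 16), (c, 22), (k, 37), (q, 15), (r, 8), (v, 4), (z, 23)}

R ⋈ S (natural join on E): {(23, 22, c, 7, 27), (24, 16, c, 13, 18), (24, 16, c, 5, 5), (24, 23, z, 13, 18), (24, 23, z, 5, 5), (24, 4, v, 13, 18), (24, 4, v, 5, 5), (32, 15, q, 10, 29), (32, 15, q, 3, 20), (32, 37, k, 10, 29), (32, 37, k, 3, 20), (32, 8, r, 10, 29), (32, 8, r, 3, 20)}
Keep only column(s) F, D, B: {(15, q, 10), (15, q, 3), (16, c, 13), (16, c, 5), (22, c, 7), (23, z, 13), (23, z, 5), (37, k, 10), (37, k, 3), (4, v, 13), (4, v, 5), (8, r, 10), (8, r, 3)}
Selection B != 13: {(15, q, 10), (15, q, 3), (16, c, 5), (22, c, 7), (23, z, 5), (37, k, 10), (37, k, 3), (4, v, 5), (8, r, 10), (8, r, 3)}
Keep only column(s) D, F (3 duplicate(s) eliminated): {(c, 16), (c, 22), (k, 37), (q, 15), (r, 8), (v, 4), (z, 23)}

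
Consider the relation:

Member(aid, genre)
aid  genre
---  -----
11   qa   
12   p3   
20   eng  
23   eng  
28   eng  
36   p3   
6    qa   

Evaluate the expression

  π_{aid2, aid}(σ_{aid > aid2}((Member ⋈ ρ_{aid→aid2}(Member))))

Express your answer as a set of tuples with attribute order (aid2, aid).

{(12, 36), (20, 23), (20, 28), (23, 28), (6, 11)}

ρ[aid→aid2]: schema becomes (aid2, genre); tuples unchanged.
Joining Member and ρ_{aid→aid2}(Member) on genre yields {(11, qa, 11), (11, qa, 6), (12, p3, 12), (12, p3, 36), (20, eng, 20), (20, eng, 23), (20, eng, 28), (23, eng, 20), (23, eng, 23), (23, eng, 28), (28, eng, 20), (28, eng, 23), (28, eng, 28), (36, p3, 12), (36, p3, 36), (6, qa, 11), (6, qa, 6)}.
Apply σ_{aid > aid2}; surviving tuples: {(11, qa, 6), (23, eng, 20), (28, eng, 20), (28, eng, 23), (36, p3, 12)}
π_{aid2, aid} gives {(12, 36), (20, 23), (20, 28), (23, 28), (6, 11)}.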